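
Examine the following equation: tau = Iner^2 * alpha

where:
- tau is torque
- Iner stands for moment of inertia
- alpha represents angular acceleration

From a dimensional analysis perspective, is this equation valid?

No

tau (torque) has dimensions [L^2 M T^-2].
Iner (moment of inertia) has dimensions [L^2 M].
alpha (angular acceleration) has dimensions [T^-2].

Left side: [L^2 M T^-2]
Right side: [L^4 M^2 T^-2]

The two sides have different dimensions, so the equation is NOT dimensionally consistent.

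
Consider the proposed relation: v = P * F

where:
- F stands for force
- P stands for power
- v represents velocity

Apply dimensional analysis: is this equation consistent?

No

F (force) has dimensions [L M T^-2].
P (power) has dimensions [L^2 M T^-3].
v (velocity) has dimensions [L T^-1].

Left side: [L T^-1]
Right side: [L^3 M^2 T^-5]

The two sides have different dimensions, so the equation is NOT dimensionally consistent.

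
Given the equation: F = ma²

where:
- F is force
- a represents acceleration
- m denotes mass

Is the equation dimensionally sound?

No

F (force) has dimensions [L M T^-2].
a (acceleration) has dimensions [L T^-2].
m (mass) has dimensions [M].

Left side: [L M T^-2]
Right side: [L^2 M T^-4]

The two sides have different dimensions, so the equation is NOT dimensionally consistent.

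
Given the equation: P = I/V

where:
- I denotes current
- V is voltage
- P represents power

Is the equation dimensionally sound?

No

I (current) has dimensions [I].
V (voltage) has dimensions [I^-1 L^2 M T^-3].
P (power) has dimensions [L^2 M T^-3].

Left side: [L^2 M T^-3]
Right side: [I^2 L^-2 M^-1 T^3]

The two sides have different dimensions, so the equation is NOT dimensionally consistent.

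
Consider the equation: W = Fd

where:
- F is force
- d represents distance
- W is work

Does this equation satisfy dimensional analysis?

Yes

F (force) has dimensions [L M T^-2].
d (distance) has dimensions [L].
W (work) has dimensions [L^2 M T^-2].

Left side: [L^2 M T^-2]
Right side: [L^2 M T^-2]

Both sides have the same dimensions, so the equation is dimensionally consistent.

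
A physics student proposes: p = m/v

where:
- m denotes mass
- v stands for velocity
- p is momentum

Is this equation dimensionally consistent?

No

m (mass) has dimensions [M].
v (velocity) has dimensions [L T^-1].
p (momentum) has dimensions [L M T^-1].

Left side: [L M T^-1]
Right side: [L^-1 M T]

The two sides have different dimensions, so the equation is NOT dimensionally consistent.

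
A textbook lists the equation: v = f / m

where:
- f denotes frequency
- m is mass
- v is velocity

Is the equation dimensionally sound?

No

f (frequency) has dimensions [T^-1].
m (mass) has dimensions [M].
v (velocity) has dimensions [L T^-1].

Left side: [L T^-1]
Right side: [M^-1 T^-1]

The two sides have different dimensions, so the equation is NOT dimensionally consistent.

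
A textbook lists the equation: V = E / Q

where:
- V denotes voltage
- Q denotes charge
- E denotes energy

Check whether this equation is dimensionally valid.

Yes

V (voltage) has dimensions [I^-1 L^2 M T^-3].
Q (charge) has dimensions [I T].
E (energy) has dimensions [L^2 M T^-2].

Left side: [I^-1 L^2 M T^-3]
Right side: [I^-1 L^2 M T^-3]

Both sides have the same dimensions, so the equation is dimensionally consistent.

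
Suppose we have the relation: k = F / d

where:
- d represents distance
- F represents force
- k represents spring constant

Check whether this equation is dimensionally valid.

Yes

d (distance) has dimensions [L].
F (force) has dimensions [L M T^-2].
k (spring constant) has dimensions [M T^-2].

Left side: [M T^-2]
Right side: [M T^-2]

Both sides have the same dimensions, so the equation is dimensionally consistent.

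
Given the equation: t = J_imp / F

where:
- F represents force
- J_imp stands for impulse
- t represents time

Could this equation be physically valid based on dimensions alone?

Yes

F (force) has dimensions [L M T^-2].
J_imp (impulse) has dimensions [L M T^-1].
t (time) has dimensions [T].

Left side: [T]
Right side: [T]

Both sides have the same dimensions, so the equation is dimensionally consistent.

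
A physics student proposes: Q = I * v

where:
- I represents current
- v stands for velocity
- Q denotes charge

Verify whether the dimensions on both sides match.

No

I (current) has dimensions [I].
v (velocity) has dimensions [L T^-1].
Q (charge) has dimensions [I T].

Left side: [I T]
Right side: [I L T^-1]

The two sides have different dimensions, so the equation is NOT dimensionally consistent.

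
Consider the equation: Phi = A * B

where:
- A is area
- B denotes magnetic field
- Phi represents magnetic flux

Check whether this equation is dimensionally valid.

Yes

A (area) has dimensions [L^2].
B (magnetic field) has dimensions [I^-1 M T^-2].
Phi (magnetic flux) has dimensions [I^-1 L^2 M T^-2].

Left side: [I^-1 L^2 M T^-2]
Right side: [I^-1 L^2 M T^-2]

Both sides have the same dimensions, so the equation is dimensionally consistent.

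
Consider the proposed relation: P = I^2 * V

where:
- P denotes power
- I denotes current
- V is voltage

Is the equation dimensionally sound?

No

P (power) has dimensions [L^2 M T^-3].
I (current) has dimensions [I].
V (voltage) has dimensions [I^-1 L^2 M T^-3].

Left side: [L^2 M T^-3]
Right side: [I L^2 M T^-3]

The two sides have different dimensions, so the equation is NOT dimensionally consistent.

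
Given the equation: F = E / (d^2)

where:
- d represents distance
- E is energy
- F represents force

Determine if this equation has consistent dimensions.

No

d (distance) has dimensions [L].
E (energy) has dimensions [L^2 M T^-2].
F (force) has dimensions [L M T^-2].

Left side: [L M T^-2]
Right side: [M T^-2]

The two sides have different dimensions, so the equation is NOT dimensionally consistent.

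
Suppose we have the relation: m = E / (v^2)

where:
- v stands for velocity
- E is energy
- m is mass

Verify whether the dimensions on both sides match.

Yes

v (velocity) has dimensions [L T^-1].
E (energy) has dimensions [L^2 M T^-2].
m (mass) has dimensions [M].

Left side: [M]
Right side: [M]

Both sides have the same dimensions, so the equation is dimensionally consistent.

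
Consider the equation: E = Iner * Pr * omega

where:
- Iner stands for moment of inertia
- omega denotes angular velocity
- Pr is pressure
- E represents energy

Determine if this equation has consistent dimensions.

No

Iner (moment of inertia) has dimensions [L^2 M].
omega (angular velocity) has dimensions [T^-1].
Pr (pressure) has dimensions [L^-1 M T^-2].
E (energy) has dimensions [L^2 M T^-2].

Left side: [L^2 M T^-2]
Right side: [L M^2 T^-3]

The two sides have different dimensions, so the equation is NOT dimensionally consistent.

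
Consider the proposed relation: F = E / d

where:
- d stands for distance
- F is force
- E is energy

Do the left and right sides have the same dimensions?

Yes

d (distance) has dimensions [L].
F (force) has dimensions [L M T^-2].
E (energy) has dimensions [L^2 M T^-2].

Left side: [L M T^-2]
Right side: [L M T^-2]

Both sides have the same dimensions, so the equation is dimensionally consistent.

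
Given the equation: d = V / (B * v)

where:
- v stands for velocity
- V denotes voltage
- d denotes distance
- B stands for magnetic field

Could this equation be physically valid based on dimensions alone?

Yes

v (velocity) has dimensions [L T^-1].
V (voltage) has dimensions [I^-1 L^2 M T^-3].
d (distance) has dimensions [L].
B (magnetic field) has dimensions [I^-1 M T^-2].

Left side: [L]
Right side: [L]

Both sides have the same dimensions, so the equation is dimensionally consistent.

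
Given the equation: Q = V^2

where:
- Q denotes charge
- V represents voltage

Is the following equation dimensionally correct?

No

Q (charge) has dimensions [I T].
V (voltage) has dimensions [I^-1 L^2 M T^-3].

Left side: [I T]
Right side: [I^-2 L^4 M^2 T^-6]

The two sides have different dimensions, so the equation is NOT dimensionally consistent.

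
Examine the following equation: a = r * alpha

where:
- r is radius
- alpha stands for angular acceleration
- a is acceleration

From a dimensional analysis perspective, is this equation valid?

Yes

r (radius) has dimensions [L].
alpha (angular acceleration) has dimensions [T^-2].
a (acceleration) has dimensions [L T^-2].

Left side: [L T^-2]
Right side: [L T^-2]

Both sides have the same dimensions, so the equation is dimensionally consistent.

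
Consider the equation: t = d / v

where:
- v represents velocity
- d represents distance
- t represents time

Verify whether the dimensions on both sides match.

Yes

v (velocity) has dimensions [L T^-1].
d (distance) has dimensions [L].
t (time) has dimensions [T].

Left side: [T]
Right side: [T]

Both sides have the same dimensions, so the equation is dimensionally consistent.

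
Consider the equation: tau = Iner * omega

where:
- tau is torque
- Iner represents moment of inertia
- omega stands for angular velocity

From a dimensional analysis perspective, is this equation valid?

No

tau (torque) has dimensions [L^2 M T^-2].
Iner (moment of inertia) has dimensions [L^2 M].
omega (angular velocity) has dimensions [T^-1].

Left side: [L^2 M T^-2]
Right side: [L^2 M T^-1]

The two sides have different dimensions, so the equation is NOT dimensionally consistent.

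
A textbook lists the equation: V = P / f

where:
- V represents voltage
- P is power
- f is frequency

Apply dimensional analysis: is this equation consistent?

No

V (voltage) has dimensions [I^-1 L^2 M T^-3].
P (power) has dimensions [L^2 M T^-3].
f (frequency) has dimensions [T^-1].

Left side: [I^-1 L^2 M T^-3]
Right side: [L^2 M T^-2]

The two sides have different dimensions, so the equation is NOT dimensionally consistent.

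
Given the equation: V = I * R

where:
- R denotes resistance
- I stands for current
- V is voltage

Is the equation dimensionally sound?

Yes

R (resistance) has dimensions [I^-2 L^2 M T^-3].
I (current) has dimensions [I].
V (voltage) has dimensions [I^-1 L^2 M T^-3].

Left side: [I^-1 L^2 M T^-3]
Right side: [I^-1 L^2 M T^-3]

Both sides have the same dimensions, so the equation is dimensionally consistent.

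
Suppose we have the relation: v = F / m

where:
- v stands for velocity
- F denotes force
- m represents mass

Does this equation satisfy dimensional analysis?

No

v (velocity) has dimensions [L T^-1].
F (force) has dimensions [L M T^-2].
m (mass) has dimensions [M].

Left side: [L T^-1]
Right side: [L T^-2]

The two sides have different dimensions, so the equation is NOT dimensionally consistent.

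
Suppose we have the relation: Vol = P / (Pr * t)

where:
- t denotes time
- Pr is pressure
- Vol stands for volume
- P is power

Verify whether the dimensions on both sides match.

No

t (time) has dimensions [T].
Pr (pressure) has dimensions [L^-1 M T^-2].
Vol (volume) has dimensions [L^3].
P (power) has dimensions [L^2 M T^-3].

Left side: [L^3]
Right side: [L^3 T^-2]

The two sides have different dimensions, so the equation is NOT dimensionally consistent.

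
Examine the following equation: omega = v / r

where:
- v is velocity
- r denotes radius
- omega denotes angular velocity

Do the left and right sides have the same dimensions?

Yes

v (velocity) has dimensions [L T^-1].
r (radius) has dimensions [L].
omega (angular velocity) has dimensions [T^-1].

Left side: [T^-1]
Right side: [T^-1]

Both sides have the same dimensions, so the equation is dimensionally consistent.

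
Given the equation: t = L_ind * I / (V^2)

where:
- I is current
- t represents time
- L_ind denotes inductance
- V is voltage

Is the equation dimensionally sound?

No

I (current) has dimensions [I].
t (time) has dimensions [T].
L_ind (inductance) has dimensions [I^-2 L^2 M T^-2].
V (voltage) has dimensions [I^-1 L^2 M T^-3].

Left side: [T]
Right side: [I L^-2 M^-1 T^4]

The two sides have different dimensions, so the equation is NOT dimensionally consistent.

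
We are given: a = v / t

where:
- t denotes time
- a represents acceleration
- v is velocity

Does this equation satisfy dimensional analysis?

Yes

t (time) has dimensions [T].
a (acceleration) has dimensions [L T^-2].
v (velocity) has dimensions [L T^-1].

Left side: [L T^-2]
Right side: [L T^-2]

Both sides have the same dimensions, so the equation is dimensionally consistent.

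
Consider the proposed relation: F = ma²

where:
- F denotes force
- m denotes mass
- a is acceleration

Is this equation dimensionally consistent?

No

F (force) has dimensions [L M T^-2].
m (mass) has dimensions [M].
a (acceleration) has dimensions [L T^-2].

Left side: [L M T^-2]
Right side: [L^2 M T^-4]

The two sides have different dimensions, so the equation is NOT dimensionally consistent.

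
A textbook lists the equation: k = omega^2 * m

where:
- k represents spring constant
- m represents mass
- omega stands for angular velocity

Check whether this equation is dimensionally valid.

Yes

k (spring constant) has dimensions [M T^-2].
m (mass) has dimensions [M].
omega (angular velocity) has dimensions [T^-1].

Left side: [M T^-2]
Right side: [M T^-2]

Both sides have the same dimensions, so the equation is dimensionally consistent.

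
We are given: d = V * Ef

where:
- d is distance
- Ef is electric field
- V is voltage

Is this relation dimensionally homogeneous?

No

d (distance) has dimensions [L].
Ef (electric field) has dimensions [I^-1 L M T^-3].
V (voltage) has dimensions [I^-1 L^2 M T^-3].

Left side: [L]
Right side: [I^-2 L^3 M^2 T^-6]

The two sides have different dimensions, so the equation is NOT dimensionally consistent.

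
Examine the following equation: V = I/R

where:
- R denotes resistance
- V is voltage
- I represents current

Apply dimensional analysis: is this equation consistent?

No

R (resistance) has dimensions [I^-2 L^2 M T^-3].
V (voltage) has dimensions [I^-1 L^2 M T^-3].
I (current) has dimensions [I].

Left side: [I^-1 L^2 M T^-3]
Right side: [I^3 L^-2 M^-1 T^3]

The two sides have different dimensions, so the equation is NOT dimensionally consistent.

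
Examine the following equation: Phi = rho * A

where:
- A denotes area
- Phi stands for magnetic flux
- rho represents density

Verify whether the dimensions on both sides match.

No

A (area) has dimensions [L^2].
Phi (magnetic flux) has dimensions [I^-1 L^2 M T^-2].
rho (density) has dimensions [L^-3 M].

Left side: [I^-1 L^2 M T^-2]
Right side: [L^-1 M]

The two sides have different dimensions, so the equation is NOT dimensionally consistent.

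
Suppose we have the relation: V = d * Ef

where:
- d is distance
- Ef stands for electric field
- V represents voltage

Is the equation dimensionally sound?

Yes

d (distance) has dimensions [L].
Ef (electric field) has dimensions [I^-1 L M T^-3].
V (voltage) has dimensions [I^-1 L^2 M T^-3].

Left side: [I^-1 L^2 M T^-3]
Right side: [I^-1 L^2 M T^-3]

Both sides have the same dimensions, so the equation is dimensionally consistent.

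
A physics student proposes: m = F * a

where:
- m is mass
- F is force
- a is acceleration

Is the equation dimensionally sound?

No

m (mass) has dimensions [M].
F (force) has dimensions [L M T^-2].
a (acceleration) has dimensions [L T^-2].

Left side: [M]
Right side: [L^2 M T^-4]

The two sides have different dimensions, so the equation is NOT dimensionally consistent.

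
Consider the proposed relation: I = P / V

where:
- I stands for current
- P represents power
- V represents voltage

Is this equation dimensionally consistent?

Yes

I (current) has dimensions [I].
P (power) has dimensions [L^2 M T^-3].
V (voltage) has dimensions [I^-1 L^2 M T^-3].

Left side: [I]
Right side: [I]

Both sides have the same dimensions, so the equation is dimensionally consistent.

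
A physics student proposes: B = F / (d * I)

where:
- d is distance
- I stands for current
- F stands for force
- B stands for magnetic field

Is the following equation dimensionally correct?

Yes

d (distance) has dimensions [L].
I (current) has dimensions [I].
F (force) has dimensions [L M T^-2].
B (magnetic field) has dimensions [I^-1 M T^-2].

Left side: [I^-1 M T^-2]
Right side: [I^-1 M T^-2]

Both sides have the same dimensions, so the equation is dimensionally consistent.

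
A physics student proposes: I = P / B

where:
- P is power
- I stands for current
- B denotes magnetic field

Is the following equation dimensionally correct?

No

P (power) has dimensions [L^2 M T^-3].
I (current) has dimensions [I].
B (magnetic field) has dimensions [I^-1 M T^-2].

Left side: [I]
Right side: [I L^2 T^-1]

The two sides have different dimensions, so the equation is NOT dimensionally consistent.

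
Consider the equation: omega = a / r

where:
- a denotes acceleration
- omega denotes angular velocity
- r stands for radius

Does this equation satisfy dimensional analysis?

No

a (acceleration) has dimensions [L T^-2].
omega (angular velocity) has dimensions [T^-1].
r (radius) has dimensions [L].

Left side: [T^-1]
Right side: [T^-2]

The two sides have different dimensions, so the equation is NOT dimensionally consistent.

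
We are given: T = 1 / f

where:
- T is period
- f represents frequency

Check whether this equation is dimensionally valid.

Yes

T (period) has dimensions [T].
f (frequency) has dimensions [T^-1].

Left side: [T]
Right side: [T]

Both sides have the same dimensions, so the equation is dimensionally consistent.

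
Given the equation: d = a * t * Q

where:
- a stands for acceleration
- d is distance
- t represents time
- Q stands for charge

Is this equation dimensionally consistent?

No

a (acceleration) has dimensions [L T^-2].
d (distance) has dimensions [L].
t (time) has dimensions [T].
Q (charge) has dimensions [I T].

Left side: [L]
Right side: [I L]

The two sides have different dimensions, so the equation is NOT dimensionally consistent.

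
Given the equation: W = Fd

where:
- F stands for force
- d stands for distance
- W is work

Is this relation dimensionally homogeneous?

Yes

F (force) has dimensions [L M T^-2].
d (distance) has dimensions [L].
W (work) has dimensions [L^2 M T^-2].

Left side: [L^2 M T^-2]
Right side: [L^2 M T^-2]

Both sides have the same dimensions, so the equation is dimensionally consistent.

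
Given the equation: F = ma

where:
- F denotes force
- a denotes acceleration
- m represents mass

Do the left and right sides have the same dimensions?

Yes

F (force) has dimensions [L M T^-2].
a (acceleration) has dimensions [L T^-2].
m (mass) has dimensions [M].

Left side: [L M T^-2]
Right side: [L M T^-2]

Both sides have the same dimensions, so the equation is dimensionally consistent.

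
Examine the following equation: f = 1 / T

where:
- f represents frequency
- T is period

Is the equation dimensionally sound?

Yes

f (frequency) has dimensions [T^-1].
T (period) has dimensions [T].

Left side: [T^-1]
Right side: [T^-1]

Both sides have the same dimensions, so the equation is dimensionally consistent.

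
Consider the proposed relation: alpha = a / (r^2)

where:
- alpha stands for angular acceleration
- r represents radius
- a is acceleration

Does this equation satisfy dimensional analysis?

No

alpha (angular acceleration) has dimensions [T^-2].
r (radius) has dimensions [L].
a (acceleration) has dimensions [L T^-2].

Left side: [T^-2]
Right side: [L^-1 T^-2]

The two sides have different dimensions, so the equation is NOT dimensionally consistent.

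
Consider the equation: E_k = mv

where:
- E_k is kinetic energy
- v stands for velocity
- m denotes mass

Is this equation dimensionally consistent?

No

E_k (kinetic energy) has dimensions [L^2 M T^-2].
v (velocity) has dimensions [L T^-1].
m (mass) has dimensions [M].

Left side: [L^2 M T^-2]
Right side: [L M T^-1]

The two sides have different dimensions, so the equation is NOT dimensionally consistent.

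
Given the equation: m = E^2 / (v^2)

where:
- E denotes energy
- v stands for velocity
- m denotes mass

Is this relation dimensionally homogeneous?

No

E (energy) has dimensions [L^2 M T^-2].
v (velocity) has dimensions [L T^-1].
m (mass) has dimensions [M].

Left side: [M]
Right side: [L^2 M^2 T^-2]

The two sides have different dimensions, so the equation is NOT dimensionally consistent.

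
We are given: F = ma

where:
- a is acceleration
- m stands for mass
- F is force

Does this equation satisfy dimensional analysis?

Yes

a (acceleration) has dimensions [L T^-2].
m (mass) has dimensions [M].
F (force) has dimensions [L M T^-2].

Left side: [L M T^-2]
Right side: [L M T^-2]

Both sides have the same dimensions, so the equation is dimensionally consistent.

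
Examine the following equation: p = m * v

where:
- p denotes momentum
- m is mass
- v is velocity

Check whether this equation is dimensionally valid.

Yes

p (momentum) has dimensions [L M T^-1].
m (mass) has dimensions [M].
v (velocity) has dimensions [L T^-1].

Left side: [L M T^-1]
Right side: [L M T^-1]

Both sides have the same dimensions, so the equation is dimensionally consistent.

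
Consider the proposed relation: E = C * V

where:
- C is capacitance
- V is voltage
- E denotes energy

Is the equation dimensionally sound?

No

C (capacitance) has dimensions [I^2 L^-2 M^-1 T^4].
V (voltage) has dimensions [I^-1 L^2 M T^-3].
E (energy) has dimensions [L^2 M T^-2].

Left side: [L^2 M T^-2]
Right side: [I T]

The two sides have different dimensions, so the equation is NOT dimensionally consistent.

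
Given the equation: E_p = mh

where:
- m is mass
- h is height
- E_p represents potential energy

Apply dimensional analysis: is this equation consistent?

No

m (mass) has dimensions [M].
h (height) has dimensions [L].
E_p (potential energy) has dimensions [L^2 M T^-2].

Left side: [L^2 M T^-2]
Right side: [L M]

The two sides have different dimensions, so the equation is NOT dimensionally consistent.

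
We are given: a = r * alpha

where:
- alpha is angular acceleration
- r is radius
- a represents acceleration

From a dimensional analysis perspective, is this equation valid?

Yes

alpha (angular acceleration) has dimensions [T^-2].
r (radius) has dimensions [L].
a (acceleration) has dimensions [L T^-2].

Left side: [L T^-2]
Right side: [L T^-2]

Both sides have the same dimensions, so the equation is dimensionally consistent.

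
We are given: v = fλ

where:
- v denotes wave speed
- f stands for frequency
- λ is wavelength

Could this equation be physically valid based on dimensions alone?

Yes

v (wave speed) has dimensions [L T^-1].
f (frequency) has dimensions [T^-1].
λ (wavelength) has dimensions [L].

Left side: [L T^-1]
Right side: [L T^-1]

Both sides have the same dimensions, so the equation is dimensionally consistent.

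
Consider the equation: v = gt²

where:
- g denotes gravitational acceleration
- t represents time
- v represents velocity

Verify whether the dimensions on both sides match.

No

g (gravitational acceleration) has dimensions [L T^-2].
t (time) has dimensions [T].
v (velocity) has dimensions [L T^-1].

Left side: [L T^-1]
Right side: [L]

The two sides have different dimensions, so the equation is NOT dimensionally consistent.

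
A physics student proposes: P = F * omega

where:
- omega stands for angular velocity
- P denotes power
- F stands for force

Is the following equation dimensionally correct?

No

omega (angular velocity) has dimensions [T^-1].
P (power) has dimensions [L^2 M T^-3].
F (force) has dimensions [L M T^-2].

Left side: [L^2 M T^-3]
Right side: [L M T^-3]

The two sides have different dimensions, so the equation is NOT dimensionally consistent.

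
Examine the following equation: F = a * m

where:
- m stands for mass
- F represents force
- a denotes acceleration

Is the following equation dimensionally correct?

Yes

m (mass) has dimensions [M].
F (force) has dimensions [L M T^-2].
a (acceleration) has dimensions [L T^-2].

Left side: [L M T^-2]
Right side: [L M T^-2]

Both sides have the same dimensions, so the equation is dimensionally consistent.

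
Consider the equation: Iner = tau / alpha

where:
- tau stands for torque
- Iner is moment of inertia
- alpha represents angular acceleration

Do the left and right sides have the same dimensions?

Yes

tau (torque) has dimensions [L^2 M T^-2].
Iner (moment of inertia) has dimensions [L^2 M].
alpha (angular acceleration) has dimensions [T^-2].

Left side: [L^2 M]
Right side: [L^2 M]

Both sides have the same dimensions, so the equation is dimensionally consistent.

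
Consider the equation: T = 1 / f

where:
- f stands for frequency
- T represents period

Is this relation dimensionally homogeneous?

Yes

f (frequency) has dimensions [T^-1].
T (period) has dimensions [T].

Left side: [T]
Right side: [T]

Both sides have the same dimensions, so the equation is dimensionally consistent.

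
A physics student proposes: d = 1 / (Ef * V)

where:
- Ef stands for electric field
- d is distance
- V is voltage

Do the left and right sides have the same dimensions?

No

Ef (electric field) has dimensions [I^-1 L M T^-3].
d (distance) has dimensions [L].
V (voltage) has dimensions [I^-1 L^2 M T^-3].

Left side: [L]
Right side: [I^2 L^-3 M^-2 T^6]

The two sides have different dimensions, so the equation is NOT dimensionally consistent.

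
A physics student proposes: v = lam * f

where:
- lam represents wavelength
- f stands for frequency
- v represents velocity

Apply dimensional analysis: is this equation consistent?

Yes

lam (wavelength) has dimensions [L].
f (frequency) has dimensions [T^-1].
v (velocity) has dimensions [L T^-1].

Left side: [L T^-1]
Right side: [L T^-1]

Both sides have the same dimensions, so the equation is dimensionally consistent.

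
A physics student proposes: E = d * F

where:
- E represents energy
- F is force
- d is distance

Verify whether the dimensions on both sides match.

Yes

E (energy) has dimensions [L^2 M T^-2].
F (force) has dimensions [L M T^-2].
d (distance) has dimensions [L].

Left side: [L^2 M T^-2]
Right side: [L^2 M T^-2]

Both sides have the same dimensions, so the equation is dimensionally consistent.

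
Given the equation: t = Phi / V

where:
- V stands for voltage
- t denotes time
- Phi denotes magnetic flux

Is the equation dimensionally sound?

Yes

V (voltage) has dimensions [I^-1 L^2 M T^-3].
t (time) has dimensions [T].
Phi (magnetic flux) has dimensions [I^-1 L^2 M T^-2].

Left side: [T]
Right side: [T]

Both sides have the same dimensions, so the equation is dimensionally consistent.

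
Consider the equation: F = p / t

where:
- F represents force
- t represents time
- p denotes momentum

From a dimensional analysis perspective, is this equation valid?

Yes

F (force) has dimensions [L M T^-2].
t (time) has dimensions [T].
p (momentum) has dimensions [L M T^-1].

Left side: [L M T^-2]
Right side: [L M T^-2]

Both sides have the same dimensions, so the equation is dimensionally consistent.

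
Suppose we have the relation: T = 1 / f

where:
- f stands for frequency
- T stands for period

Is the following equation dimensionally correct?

Yes

f (frequency) has dimensions [T^-1].
T (period) has dimensions [T].

Left side: [T]
Right side: [T]

Both sides have the same dimensions, so the equation is dimensionally consistent.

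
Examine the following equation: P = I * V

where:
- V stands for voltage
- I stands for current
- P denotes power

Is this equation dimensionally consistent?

Yes

V (voltage) has dimensions [I^-1 L^2 M T^-3].
I (current) has dimensions [I].
P (power) has dimensions [L^2 M T^-3].

Left side: [L^2 M T^-3]
Right side: [L^2 M T^-3]

Both sides have the same dimensions, so the equation is dimensionally consistent.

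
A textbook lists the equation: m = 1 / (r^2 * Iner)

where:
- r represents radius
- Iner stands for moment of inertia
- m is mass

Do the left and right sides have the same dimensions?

No

r (radius) has dimensions [L].
Iner (moment of inertia) has dimensions [L^2 M].
m (mass) has dimensions [M].

Left side: [M]
Right side: [L^-4 M^-1]

The two sides have different dimensions, so the equation is NOT dimensionally consistent.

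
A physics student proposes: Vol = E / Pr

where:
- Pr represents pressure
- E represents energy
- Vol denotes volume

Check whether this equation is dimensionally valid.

Yes

Pr (pressure) has dimensions [L^-1 M T^-2].
E (energy) has dimensions [L^2 M T^-2].
Vol (volume) has dimensions [L^3].

Left side: [L^3]
Right side: [L^3]

Both sides have the same dimensions, so the equation is dimensionally consistent.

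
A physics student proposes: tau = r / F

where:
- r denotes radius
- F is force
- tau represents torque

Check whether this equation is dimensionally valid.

No

r (radius) has dimensions [L].
F (force) has dimensions [L M T^-2].
tau (torque) has dimensions [L^2 M T^-2].

Left side: [L^2 M T^-2]
Right side: [M^-1 T^2]

The two sides have different dimensions, so the equation is NOT dimensionally consistent.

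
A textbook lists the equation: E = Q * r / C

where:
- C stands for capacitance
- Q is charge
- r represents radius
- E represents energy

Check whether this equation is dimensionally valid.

No

C (capacitance) has dimensions [I^2 L^-2 M^-1 T^4].
Q (charge) has dimensions [I T].
r (radius) has dimensions [L].
E (energy) has dimensions [L^2 M T^-2].

Left side: [L^2 M T^-2]
Right side: [I^-1 L^3 M T^-3]

The two sides have different dimensions, so the equation is NOT dimensionally consistent.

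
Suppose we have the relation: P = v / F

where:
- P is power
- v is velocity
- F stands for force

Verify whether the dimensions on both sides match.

No

P (power) has dimensions [L^2 M T^-3].
v (velocity) has dimensions [L T^-1].
F (force) has dimensions [L M T^-2].

Left side: [L^2 M T^-3]
Right side: [M^-1 T]

The two sides have different dimensions, so the equation is NOT dimensionally consistent.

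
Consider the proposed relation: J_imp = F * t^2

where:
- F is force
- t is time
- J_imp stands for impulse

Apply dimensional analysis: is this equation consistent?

No

F (force) has dimensions [L M T^-2].
t (time) has dimensions [T].
J_imp (impulse) has dimensions [L M T^-1].

Left side: [L M T^-1]
Right side: [L M]

The two sides have different dimensions, so the equation is NOT dimensionally consistent.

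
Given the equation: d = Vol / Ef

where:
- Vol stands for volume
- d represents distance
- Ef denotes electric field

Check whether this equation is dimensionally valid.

No

Vol (volume) has dimensions [L^3].
d (distance) has dimensions [L].
Ef (electric field) has dimensions [I^-1 L M T^-3].

Left side: [L]
Right side: [I L^2 M^-1 T^3]

The two sides have different dimensions, so the equation is NOT dimensionally consistent.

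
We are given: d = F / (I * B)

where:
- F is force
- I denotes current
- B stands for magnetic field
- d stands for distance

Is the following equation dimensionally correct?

Yes

F (force) has dimensions [L M T^-2].
I (current) has dimensions [I].
B (magnetic field) has dimensions [I^-1 M T^-2].
d (distance) has dimensions [L].

Left side: [L]
Right side: [L]

Both sides have the same dimensions, so the equation is dimensionally consistent.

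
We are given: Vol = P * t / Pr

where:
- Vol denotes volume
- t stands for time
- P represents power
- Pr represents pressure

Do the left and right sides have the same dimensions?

Yes

Vol (volume) has dimensions [L^3].
t (time) has dimensions [T].
P (power) has dimensions [L^2 M T^-3].
Pr (pressure) has dimensions [L^-1 M T^-2].

Left side: [L^3]
Right side: [L^3]

Both sides have the same dimensions, so the equation is dimensionally consistent.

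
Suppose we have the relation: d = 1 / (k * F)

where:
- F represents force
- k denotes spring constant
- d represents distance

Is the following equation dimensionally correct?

No

F (force) has dimensions [L M T^-2].
k (spring constant) has dimensions [M T^-2].
d (distance) has dimensions [L].

Left side: [L]
Right side: [L^-1 M^-2 T^4]

The two sides have different dimensions, so the equation is NOT dimensionally consistent.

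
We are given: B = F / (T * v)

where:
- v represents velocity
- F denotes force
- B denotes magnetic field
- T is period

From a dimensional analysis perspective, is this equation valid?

No

v (velocity) has dimensions [L T^-1].
F (force) has dimensions [L M T^-2].
B (magnetic field) has dimensions [I^-1 M T^-2].
T (period) has dimensions [T].

Left side: [I^-1 M T^-2]
Right side: [M T^-2]

The two sides have different dimensions, so the equation is NOT dimensionally consistent.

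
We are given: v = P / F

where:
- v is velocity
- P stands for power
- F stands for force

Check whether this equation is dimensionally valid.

Yes

v (velocity) has dimensions [L T^-1].
P (power) has dimensions [L^2 M T^-3].
F (force) has dimensions [L M T^-2].

Left side: [L T^-1]
Right side: [L T^-1]

Both sides have the same dimensions, so the equation is dimensionally consistent.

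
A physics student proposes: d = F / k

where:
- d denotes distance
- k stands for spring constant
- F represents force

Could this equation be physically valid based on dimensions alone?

Yes

d (distance) has dimensions [L].
k (spring constant) has dimensions [M T^-2].
F (force) has dimensions [L M T^-2].

Left side: [L]
Right side: [L]

Both sides have the same dimensions, so the equation is dimensionally consistent.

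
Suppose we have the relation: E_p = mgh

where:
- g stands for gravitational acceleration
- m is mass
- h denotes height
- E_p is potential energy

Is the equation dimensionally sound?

Yes

g (gravitational acceleration) has dimensions [L T^-2].
m (mass) has dimensions [M].
h (height) has dimensions [L].
E_p (potential energy) has dimensions [L^2 M T^-2].

Left side: [L^2 M T^-2]
Right side: [L^2 M T^-2]

Both sides have the same dimensions, so the equation is dimensionally consistent.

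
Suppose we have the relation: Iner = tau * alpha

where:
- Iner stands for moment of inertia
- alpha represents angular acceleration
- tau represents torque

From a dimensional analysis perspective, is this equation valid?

No

Iner (moment of inertia) has dimensions [L^2 M].
alpha (angular acceleration) has dimensions [T^-2].
tau (torque) has dimensions [L^2 M T^-2].

Left side: [L^2 M]
Right side: [L^2 M T^-4]

The two sides have different dimensions, so the equation is NOT dimensionally consistent.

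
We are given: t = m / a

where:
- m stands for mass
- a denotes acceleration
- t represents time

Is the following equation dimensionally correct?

No

m (mass) has dimensions [M].
a (acceleration) has dimensions [L T^-2].
t (time) has dimensions [T].

Left side: [T]
Right side: [L^-1 M T^2]

The two sides have different dimensions, so the equation is NOT dimensionally consistent.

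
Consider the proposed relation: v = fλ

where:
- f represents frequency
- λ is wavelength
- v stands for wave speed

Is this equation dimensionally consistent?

Yes

f (frequency) has dimensions [T^-1].
λ (wavelength) has dimensions [L].
v (wave speed) has dimensions [L T^-1].

Left side: [L T^-1]
Right side: [L T^-1]

Both sides have the same dimensions, so the equation is dimensionally consistent.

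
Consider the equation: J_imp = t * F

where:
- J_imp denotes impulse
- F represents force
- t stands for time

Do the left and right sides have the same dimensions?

Yes

J_imp (impulse) has dimensions [L M T^-1].
F (force) has dimensions [L M T^-2].
t (time) has dimensions [T].

Left side: [L M T^-1]
Right side: [L M T^-1]

Both sides have the same dimensions, so the equation is dimensionally consistent.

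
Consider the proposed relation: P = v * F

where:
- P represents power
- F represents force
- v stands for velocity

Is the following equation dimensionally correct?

Yes

P (power) has dimensions [L^2 M T^-3].
F (force) has dimensions [L M T^-2].
v (velocity) has dimensions [L T^-1].

Left side: [L^2 M T^-3]
Right side: [L^2 M T^-3]

Both sides have the same dimensions, so the equation is dimensionally consistent.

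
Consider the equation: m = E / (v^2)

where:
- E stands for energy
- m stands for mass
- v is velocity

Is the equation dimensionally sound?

Yes

E (energy) has dimensions [L^2 M T^-2].
m (mass) has dimensions [M].
v (velocity) has dimensions [L T^-1].

Left side: [M]
Right side: [M]

Both sides have the same dimensions, so the equation is dimensionally consistent.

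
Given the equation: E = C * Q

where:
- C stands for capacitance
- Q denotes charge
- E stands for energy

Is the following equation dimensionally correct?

No

C (capacitance) has dimensions [I^2 L^-2 M^-1 T^4].
Q (charge) has dimensions [I T].
E (energy) has dimensions [L^2 M T^-2].

Left side: [L^2 M T^-2]
Right side: [I^3 L^-2 M^-1 T^5]

The two sides have different dimensions, so the equation is NOT dimensionally consistent.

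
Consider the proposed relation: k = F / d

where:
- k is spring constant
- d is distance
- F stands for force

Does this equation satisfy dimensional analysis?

Yes

k (spring constant) has dimensions [M T^-2].
d (distance) has dimensions [L].
F (force) has dimensions [L M T^-2].

Left side: [M T^-2]
Right side: [M T^-2]

Both sides have the same dimensions, so the equation is dimensionally consistent.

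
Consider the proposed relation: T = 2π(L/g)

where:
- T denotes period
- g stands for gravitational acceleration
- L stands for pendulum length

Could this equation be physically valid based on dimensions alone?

No

T (period) has dimensions [T].
g (gravitational acceleration) has dimensions [L T^-2].
L (pendulum length) has dimensions [L].

Left side: [T]
Right side: [T^2]

The two sides have different dimensions, so the equation is NOT dimensionally consistent.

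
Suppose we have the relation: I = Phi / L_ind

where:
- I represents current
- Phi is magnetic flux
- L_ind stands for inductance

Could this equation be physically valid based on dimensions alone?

Yes

I (current) has dimensions [I].
Phi (magnetic flux) has dimensions [I^-1 L^2 M T^-2].
L_ind (inductance) has dimensions [I^-2 L^2 M T^-2].

Left side: [I]
Right side: [I]

Both sides have the same dimensions, so the equation is dimensionally consistent.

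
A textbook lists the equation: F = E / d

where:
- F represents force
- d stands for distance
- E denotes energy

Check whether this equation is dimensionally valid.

Yes

F (force) has dimensions [L M T^-2].
d (distance) has dimensions [L].
E (energy) has dimensions [L^2 M T^-2].

Left side: [L M T^-2]
Right side: [L M T^-2]

Both sides have the same dimensions, so the equation is dimensionally consistent.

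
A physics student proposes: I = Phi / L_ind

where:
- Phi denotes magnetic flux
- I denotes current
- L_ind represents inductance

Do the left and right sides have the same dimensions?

Yes

Phi (magnetic flux) has dimensions [I^-1 L^2 M T^-2].
I (current) has dimensions [I].
L_ind (inductance) has dimensions [I^-2 L^2 M T^-2].

Left side: [I]
Right side: [I]

Both sides have the same dimensions, so the equation is dimensionally consistent.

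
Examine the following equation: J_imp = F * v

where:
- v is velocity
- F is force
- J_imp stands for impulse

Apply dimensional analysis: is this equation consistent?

No

v (velocity) has dimensions [L T^-1].
F (force) has dimensions [L M T^-2].
J_imp (impulse) has dimensions [L M T^-1].

Left side: [L M T^-1]
Right side: [L^2 M T^-3]

The two sides have different dimensions, so the equation is NOT dimensionally consistent.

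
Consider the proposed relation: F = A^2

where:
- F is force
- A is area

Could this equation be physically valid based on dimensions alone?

No

F (force) has dimensions [L M T^-2].
A (area) has dimensions [L^2].

Left side: [L M T^-2]
Right side: [L^4]

The two sides have different dimensions, so the equation is NOT dimensionally consistent.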